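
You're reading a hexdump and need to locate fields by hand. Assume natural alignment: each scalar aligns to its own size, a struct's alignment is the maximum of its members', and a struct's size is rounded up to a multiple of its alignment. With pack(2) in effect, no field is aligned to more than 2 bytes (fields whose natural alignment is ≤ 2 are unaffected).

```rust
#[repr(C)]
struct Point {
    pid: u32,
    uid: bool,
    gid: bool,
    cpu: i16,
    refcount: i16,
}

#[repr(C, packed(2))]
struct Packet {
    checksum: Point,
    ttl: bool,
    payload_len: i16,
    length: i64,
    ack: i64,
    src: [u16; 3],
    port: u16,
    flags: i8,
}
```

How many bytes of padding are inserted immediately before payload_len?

Point: @0: pid [4B, align 4] → 4; @4: uid [1B, align 1] → 5; @5: gid [1B, align 1] → 6; @6: cpu [2B, align 2] → 8; @8: refcount [2B, align 2] → 10; +2 tail pad (align 4); size 12, align 4
@0: checksum [12B, align 2] → 12
@12: ttl [1B, align 1] → 13
+1 pad (align 2)
@14: payload_len [2B, align 2] → 16

1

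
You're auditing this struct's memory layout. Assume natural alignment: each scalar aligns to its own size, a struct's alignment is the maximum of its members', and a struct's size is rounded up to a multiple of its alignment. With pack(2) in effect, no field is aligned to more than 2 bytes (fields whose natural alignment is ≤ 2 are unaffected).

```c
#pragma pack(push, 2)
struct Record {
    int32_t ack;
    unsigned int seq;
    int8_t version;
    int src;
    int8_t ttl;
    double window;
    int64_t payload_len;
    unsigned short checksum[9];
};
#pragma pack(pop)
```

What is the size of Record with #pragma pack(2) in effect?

0..4  ack  (4B, 2-aligned)
4..8  seq  (4B, 2-aligned)
8..9  version  (1B, 1-aligned)
9..10  -- padding (1B)
10..14  src  (4B, 2-aligned)
14..15  ttl  (1B, 1-aligned)
15..16  -- padding (1B)
16..24  window  (8B, 2-aligned)
24..32  payload_len  (8B, 2-aligned)
32..50  checksum  (18B, 2-aligned)
sizeof = 50, alignof = 2

50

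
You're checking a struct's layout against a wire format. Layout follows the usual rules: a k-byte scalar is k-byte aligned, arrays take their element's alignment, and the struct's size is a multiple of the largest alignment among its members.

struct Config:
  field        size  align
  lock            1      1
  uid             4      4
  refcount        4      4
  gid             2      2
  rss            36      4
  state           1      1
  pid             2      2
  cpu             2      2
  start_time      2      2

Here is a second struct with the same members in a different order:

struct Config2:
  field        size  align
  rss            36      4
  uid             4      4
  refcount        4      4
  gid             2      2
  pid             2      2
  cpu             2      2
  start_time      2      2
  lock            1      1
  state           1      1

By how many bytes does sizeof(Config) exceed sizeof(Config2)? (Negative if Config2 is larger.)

@0: lock [1B, align 1] → 1
+3 pad (align 4)
@4: uid [4B, align 4] → 8
@8: refcount [4B, align 4] → 12
@12: gid [2B, align 2] → 14
+2 pad (align 4)
@16: rss [36B, align 4] → 52
@52: state [1B, align 1] → 53
+1 pad (align 2)
@54: pid [2B, align 2] → 56
@56: cpu [2B, align 2] → 58
@58: start_time [2B, align 2] → 60
size 60, align 4
— Config2 —
@0: rss [36B, align 4] → 36
@36: uid [4B, align 4] → 40
@40: refcount [4B, align 4] → 44
@44: gid [2B, align 2] → 46
@46: pid [2B, align 2] → 48
@48: cpu [2B, align 2] → 50
@50: start_time [2B, align 2] → 52
@52: lock [1B, align 1] → 53
@53: state [1B, align 1] → 54
+2 tail pad (align 4)
size 56, align 4
60 − 56 = 4

4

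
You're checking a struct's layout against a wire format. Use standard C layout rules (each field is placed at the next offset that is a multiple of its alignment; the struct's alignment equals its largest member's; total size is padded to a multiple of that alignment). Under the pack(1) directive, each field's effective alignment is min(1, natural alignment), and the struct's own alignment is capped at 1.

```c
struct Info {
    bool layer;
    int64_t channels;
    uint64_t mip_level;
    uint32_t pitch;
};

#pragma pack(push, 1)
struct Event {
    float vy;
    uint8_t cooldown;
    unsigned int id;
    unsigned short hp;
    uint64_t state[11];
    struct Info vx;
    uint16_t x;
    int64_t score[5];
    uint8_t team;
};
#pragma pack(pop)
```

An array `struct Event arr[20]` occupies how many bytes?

Info: 0..1  layer  (1B, 1-aligned); 1..8  -- padding (7B); 8..16  channels  (8B, 8-aligned); 16..24  mip_level  (8B, 8-aligned); 24..28  pitch  (4B, 4-aligned); 28..32  -- tail padding (4B); sizeof = 32, alignof = 8
0..4  vy  (4B, 1-aligned)
4..5  cooldown  (1B, 1-aligned)
5..9  id  (4B, 1-aligned)
9..11  hp  (2B, 1-aligned)
11..99  state  (88B, 1-aligned)
99..131  vx  (32B, 1-aligned)
131..133  x  (2B, 1-aligned)
133..173  score  (40B, 1-aligned)
173..174  team  (1B, 1-aligned)
sizeof = 174, alignof = 1
array of 20: 20 × 174 = 3480

3480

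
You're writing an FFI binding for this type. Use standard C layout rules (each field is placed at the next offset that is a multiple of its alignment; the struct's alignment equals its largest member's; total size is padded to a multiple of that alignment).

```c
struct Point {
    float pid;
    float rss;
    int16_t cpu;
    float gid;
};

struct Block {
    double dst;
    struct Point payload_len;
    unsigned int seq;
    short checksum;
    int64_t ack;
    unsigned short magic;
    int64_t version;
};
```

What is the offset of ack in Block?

Point: @0: pid [4B, align 4] → 4; @4: rss [4B, align 4] → 8; @8: cpu [2B, align 2] → 10; +2 pad (align 4); @12: gid [4B, align 4] → 16; size 16, align 4
@0: dst [8B, align 8] → 8
@8: payload_len [16B, align 4] → 24
@24: seq [4B, align 4] → 28
@28: checksum [2B, align 2] → 30
+2 pad (align 8)
@32: ack [8B, align 8] → 40

32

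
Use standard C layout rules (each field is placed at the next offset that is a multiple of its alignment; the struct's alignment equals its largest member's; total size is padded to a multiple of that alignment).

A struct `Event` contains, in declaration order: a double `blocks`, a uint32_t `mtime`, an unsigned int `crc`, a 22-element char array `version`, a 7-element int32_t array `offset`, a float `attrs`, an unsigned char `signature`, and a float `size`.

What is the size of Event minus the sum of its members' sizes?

@0: blocks [8B, align 8] → 8
@8: mtime [4B, align 4] → 12
@12: crc [4B, align 4] → 16
@16: version [22B, align 1] → 38
+2 pad (align 4)
@40: offset [28B, align 4] → 68
@68: attrs [4B, align 4] → 72
@72: signature [1B, align 1] → 73
+3 pad (align 4)
@76: size [4B, align 4] → 80
size 80, align 8
data bytes 75, size 80 → padding 5

5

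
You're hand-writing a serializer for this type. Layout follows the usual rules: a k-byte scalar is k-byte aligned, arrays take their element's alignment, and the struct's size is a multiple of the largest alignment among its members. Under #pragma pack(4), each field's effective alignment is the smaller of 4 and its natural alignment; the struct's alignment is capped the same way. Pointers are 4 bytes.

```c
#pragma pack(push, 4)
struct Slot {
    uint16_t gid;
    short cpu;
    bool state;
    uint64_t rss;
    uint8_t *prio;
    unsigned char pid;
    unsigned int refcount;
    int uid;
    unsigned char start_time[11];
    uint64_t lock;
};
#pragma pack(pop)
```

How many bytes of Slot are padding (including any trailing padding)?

7

@0: gid [2B, align 2] → 2
@2: cpu [2B, align 2] → 4
@4: state [1B, align 1] → 5
+3 pad (align 4)
@8: rss [8B, align 4] → 16
@16: prio [4B, align 4] → 20
@20: pid [1B, align 1] → 21
+3 pad (align 4)
@24: refcount [4B, align 4] → 28
@28: uid [4B, align 4] → 32
@32: start_time [11B, align 1] → 43
+1 pad (align 4)
@44: lock [8B, align 4] → 52
size 52, align 4
data bytes 45, size 52 → padding 7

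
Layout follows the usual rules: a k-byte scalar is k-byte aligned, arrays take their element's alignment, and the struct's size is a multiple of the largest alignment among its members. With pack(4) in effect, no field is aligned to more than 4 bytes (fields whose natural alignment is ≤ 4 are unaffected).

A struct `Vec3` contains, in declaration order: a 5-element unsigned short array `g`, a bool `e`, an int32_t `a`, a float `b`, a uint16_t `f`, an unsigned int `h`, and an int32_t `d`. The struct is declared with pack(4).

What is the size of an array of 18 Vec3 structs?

0..10  g  (10B, 2-aligned)
10..11  e  (1B, 1-aligned)
11..12  -- padding (1B)
12..16  a  (4B, 4-aligned)
16..20  b  (4B, 4-aligned)
20..22  f  (2B, 2-aligned)
22..24  -- padding (2B)
24..28  h  (4B, 4-aligned)
28..32  d  (4B, 4-aligned)
sizeof = 32, alignof = 4
array of 18: 18 × 32 = 576

576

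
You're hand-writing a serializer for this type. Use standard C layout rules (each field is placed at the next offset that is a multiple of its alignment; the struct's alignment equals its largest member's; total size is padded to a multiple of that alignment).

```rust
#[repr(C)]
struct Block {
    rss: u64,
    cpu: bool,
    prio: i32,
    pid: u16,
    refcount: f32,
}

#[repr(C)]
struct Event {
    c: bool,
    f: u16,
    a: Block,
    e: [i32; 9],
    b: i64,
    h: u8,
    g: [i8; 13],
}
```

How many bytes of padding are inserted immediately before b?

4

Block: @0: rss [8B, align 8] → 8; @8: cpu [1B, align 1] → 9; +3 pad (align 4); @12: prio [4B, align 4] → 16; @16: pid [2B, align 2] → 18; +2 pad (align 4); @20: refcount [4B, align 4] → 24; size 24, align 8
@0: c [1B, align 1] → 1
+1 pad (align 2)
@2: f [2B, align 2] → 4
+4 pad (align 8)
@8: a [24B, align 8] → 32
@32: e [36B, align 4] → 68
+4 pad (align 8)
@72: b [8B, align 8] → 80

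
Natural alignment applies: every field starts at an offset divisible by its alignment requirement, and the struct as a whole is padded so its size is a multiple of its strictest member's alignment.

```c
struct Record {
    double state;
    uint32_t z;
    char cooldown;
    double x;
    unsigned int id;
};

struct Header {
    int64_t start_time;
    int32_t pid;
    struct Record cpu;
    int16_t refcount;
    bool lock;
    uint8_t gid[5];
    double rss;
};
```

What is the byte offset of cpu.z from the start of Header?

24

Record: state at 0 (size 8, align 8) → ends 8; z at 8 (size 4, align 4) → ends 12; cooldown at 12 (size 1, align 1) → ends 13; pad 3 to align 8 for x; x at 16 (size 8, align 8) → ends 24; id at 24 (size 4, align 4) → ends 28; tail pad 4 to reach multiple of 8; total 32 bytes, alignment 8
start_time at 0 (size 8, align 8) → ends 8
pid at 8 (size 4, align 4) → ends 12
pad 4 to align 8 for cpu
cpu at 16 (size 32, align 8) → ends 48
within Record: z at 8
16 + 8 = 24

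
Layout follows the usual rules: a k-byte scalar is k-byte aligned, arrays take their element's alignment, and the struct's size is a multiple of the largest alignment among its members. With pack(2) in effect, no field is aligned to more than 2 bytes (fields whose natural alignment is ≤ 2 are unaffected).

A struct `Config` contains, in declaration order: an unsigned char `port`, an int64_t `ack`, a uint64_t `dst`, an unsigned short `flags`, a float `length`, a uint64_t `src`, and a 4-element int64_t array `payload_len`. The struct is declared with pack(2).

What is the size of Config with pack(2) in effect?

64

@0: port [1B, align 1] → 1
+1 pad (align 2)
@2: ack [8B, align 2] → 10
@10: dst [8B, align 2] → 18
@18: flags [2B, align 2] → 20
@20: length [4B, align 2] → 24
@24: src [8B, align 2] → 32
@32: payload_len [32B, align 2] → 64
size 64, align 2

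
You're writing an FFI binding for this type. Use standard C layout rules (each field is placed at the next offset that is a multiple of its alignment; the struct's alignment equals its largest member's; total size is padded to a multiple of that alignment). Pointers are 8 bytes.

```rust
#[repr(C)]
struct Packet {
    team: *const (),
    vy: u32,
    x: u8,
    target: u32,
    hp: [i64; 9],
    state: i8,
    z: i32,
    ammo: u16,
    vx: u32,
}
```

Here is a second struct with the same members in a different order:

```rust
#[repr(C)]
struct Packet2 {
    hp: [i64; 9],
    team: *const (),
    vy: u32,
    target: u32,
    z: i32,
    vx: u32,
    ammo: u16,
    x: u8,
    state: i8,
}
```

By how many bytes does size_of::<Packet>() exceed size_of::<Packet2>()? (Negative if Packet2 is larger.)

@0: team [8B, align 8] → 8
@8: vy [4B, align 4] → 12
@12: x [1B, align 1] → 13
+3 pad (align 4)
@16: target [4B, align 4] → 20
+4 pad (align 8)
@24: hp [72B, align 8] → 96
@96: state [1B, align 1] → 97
+3 pad (align 4)
@100: z [4B, align 4] → 104
@104: ammo [2B, align 2] → 106
+2 pad (align 4)
@108: vx [4B, align 4] → 112
size 112, align 8
— Packet2 —
@0: hp [72B, align 8] → 72
@72: team [8B, align 8] → 80
@80: vy [4B, align 4] → 84
@84: target [4B, align 4] → 88
@88: z [4B, align 4] → 92
@92: vx [4B, align 4] → 96
@96: ammo [2B, align 2] → 98
@98: x [1B, align 1] → 99
@99: state [1B, align 1] → 100
+4 tail pad (align 8)
size 104, align 8
112 − 104 = 8

8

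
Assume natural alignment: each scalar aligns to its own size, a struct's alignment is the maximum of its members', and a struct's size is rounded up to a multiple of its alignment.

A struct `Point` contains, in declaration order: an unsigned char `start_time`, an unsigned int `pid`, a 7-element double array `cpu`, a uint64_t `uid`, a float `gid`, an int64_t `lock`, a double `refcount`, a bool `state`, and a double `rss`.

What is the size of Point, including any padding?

112 bytes

@0: start_time [1B, align 1] → 1
+3 pad (align 4)
@4: pid [4B, align 4] → 8
@8: cpu [56B, align 8] → 64
@64: uid [8B, align 8] → 72
@72: gid [4B, align 4] → 76
+4 pad (align 8)
@80: lock [8B, align 8] → 88
@88: refcount [8B, align 8] → 96
@96: state [1B, align 1] → 97
+7 pad (align 8)
@104: rss [8B, align 8] → 112
size 112, align 8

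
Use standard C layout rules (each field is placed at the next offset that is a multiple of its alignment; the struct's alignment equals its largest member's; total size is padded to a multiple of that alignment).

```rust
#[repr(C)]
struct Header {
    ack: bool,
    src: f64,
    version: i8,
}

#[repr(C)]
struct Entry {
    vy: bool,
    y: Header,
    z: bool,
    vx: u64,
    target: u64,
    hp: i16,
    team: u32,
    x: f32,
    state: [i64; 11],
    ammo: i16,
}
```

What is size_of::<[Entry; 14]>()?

Header: ack at 0 (size 1, align 1) → ends 1; pad 7 to align 8 for src; src at 8 (size 8, align 8) → ends 16; version at 16 (size 1, align 1) → ends 17; tail pad 7 to reach multiple of 8; total 24 bytes, alignment 8
vy at 0 (size 1, align 1) → ends 1
pad 7 to align 8 for y
y at 8 (size 24, align 8) → ends 32
z at 32 (size 1, align 1) → ends 33
pad 7 to align 8 for vx
vx at 40 (size 8, align 8) → ends 48
target at 48 (size 8, align 8) → ends 56
hp at 56 (size 2, align 2) → ends 58
pad 2 to align 4 for team
team at 60 (size 4, align 4) → ends 64
x at 64 (size 4, align 4) → ends 68
pad 4 to align 8 for state
state at 72 (size 88, align 8) → ends 160
ammo at 160 (size 2, align 2) → ends 162
tail pad 6 to reach multiple of 8
total 168 bytes, alignment 8
array of 14: 14 × 168 = 2352

2352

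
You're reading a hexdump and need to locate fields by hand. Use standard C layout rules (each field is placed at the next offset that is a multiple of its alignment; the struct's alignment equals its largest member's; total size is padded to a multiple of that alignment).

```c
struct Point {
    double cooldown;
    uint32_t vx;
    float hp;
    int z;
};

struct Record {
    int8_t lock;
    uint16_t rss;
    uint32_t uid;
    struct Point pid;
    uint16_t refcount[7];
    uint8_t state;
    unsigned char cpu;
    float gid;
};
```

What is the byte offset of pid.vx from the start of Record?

16

Point: @0: cooldown [8B, align 8] → 8; @8: vx [4B, align 4] → 12; @12: hp [4B, align 4] → 16; @16: z [4B, align 4] → 20; +4 tail pad (align 8); size 24, align 8
@0: lock [1B, align 1] → 1
+1 pad (align 2)
@2: rss [2B, align 2] → 4
@4: uid [4B, align 4] → 8
@8: pid [24B, align 8] → 32
within Point: vx at 8
8 + 8 = 16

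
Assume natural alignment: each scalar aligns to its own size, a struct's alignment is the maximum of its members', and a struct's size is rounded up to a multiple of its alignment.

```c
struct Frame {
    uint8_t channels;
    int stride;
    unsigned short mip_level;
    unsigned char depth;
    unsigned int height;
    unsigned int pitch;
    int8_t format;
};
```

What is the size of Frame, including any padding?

24

0..1  channels  (1B, 1-aligned)
1..4  -- padding (3B)
4..8  stride  (4B, 4-aligned)
8..10  mip_level  (2B, 2-aligned)
10..11  depth  (1B, 1-aligned)
11..12  -- padding (1B)
12..16  height  (4B, 4-aligned)
16..20  pitch  (4B, 4-aligned)
20..21  format  (1B, 1-aligned)
21..24  -- tail padding (3B)
sizeof = 24, alignof = 4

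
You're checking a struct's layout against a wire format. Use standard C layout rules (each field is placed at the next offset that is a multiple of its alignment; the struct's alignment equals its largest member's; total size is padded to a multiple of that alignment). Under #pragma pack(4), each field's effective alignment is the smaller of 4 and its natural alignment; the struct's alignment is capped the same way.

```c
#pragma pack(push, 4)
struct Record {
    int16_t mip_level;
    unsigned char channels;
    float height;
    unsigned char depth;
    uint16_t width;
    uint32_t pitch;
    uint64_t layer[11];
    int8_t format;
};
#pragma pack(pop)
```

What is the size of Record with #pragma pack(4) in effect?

@0: mip_level [2B, align 2] → 2
@2: channels [1B, align 1] → 3
+1 pad (align 4)
@4: height [4B, align 4] → 8
@8: depth [1B, align 1] → 9
+1 pad (align 2)
@10: width [2B, align 2] → 12
@12: pitch [4B, align 4] → 16
@16: layer [88B, align 4] → 104
@104: format [1B, align 1] → 105
+3 tail pad (align 4)
size 108, align 4

108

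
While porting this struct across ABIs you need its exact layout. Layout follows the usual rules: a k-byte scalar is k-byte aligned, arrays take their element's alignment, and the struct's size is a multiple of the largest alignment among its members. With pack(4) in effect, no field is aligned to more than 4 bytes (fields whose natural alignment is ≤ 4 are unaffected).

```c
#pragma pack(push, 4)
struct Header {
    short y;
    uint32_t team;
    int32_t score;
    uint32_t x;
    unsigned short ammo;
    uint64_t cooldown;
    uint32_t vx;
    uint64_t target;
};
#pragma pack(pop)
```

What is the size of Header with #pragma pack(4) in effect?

40

y at 0 (size 2, align 2) → ends 2
pad 2 to align 4 for team
team at 4 (size 4, align 4) → ends 8
score at 8 (size 4, align 4) → ends 12
x at 12 (size 4, align 4) → ends 16
ammo at 16 (size 2, align 2) → ends 18
pad 2 to align 4 for cooldown
cooldown at 20 (size 8, align 4) → ends 28
vx at 28 (size 4, align 4) → ends 32
target at 32 (size 8, align 4) → ends 40
total 40 bytes, alignment 4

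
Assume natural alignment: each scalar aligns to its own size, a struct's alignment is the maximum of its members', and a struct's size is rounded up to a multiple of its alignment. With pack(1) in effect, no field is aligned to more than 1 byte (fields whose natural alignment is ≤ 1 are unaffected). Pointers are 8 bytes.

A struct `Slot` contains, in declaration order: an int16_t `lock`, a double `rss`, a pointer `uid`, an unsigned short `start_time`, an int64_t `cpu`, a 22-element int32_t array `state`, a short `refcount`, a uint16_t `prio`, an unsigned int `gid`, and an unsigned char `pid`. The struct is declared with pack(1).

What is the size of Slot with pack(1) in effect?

125

lock at 0 (size 2, align 1) → ends 2
rss at 2 (size 8, align 1) → ends 10
uid at 10 (size 8, align 1) → ends 18
start_time at 18 (size 2, align 1) → ends 20
cpu at 20 (size 8, align 1) → ends 28
state at 28 (size 88, align 1) → ends 116
refcount at 116 (size 2, align 1) → ends 118
prio at 118 (size 2, align 1) → ends 120
gid at 120 (size 4, align 1) → ends 124
pid at 124 (size 1, align 1) → ends 125
total 125 bytes, alignment 1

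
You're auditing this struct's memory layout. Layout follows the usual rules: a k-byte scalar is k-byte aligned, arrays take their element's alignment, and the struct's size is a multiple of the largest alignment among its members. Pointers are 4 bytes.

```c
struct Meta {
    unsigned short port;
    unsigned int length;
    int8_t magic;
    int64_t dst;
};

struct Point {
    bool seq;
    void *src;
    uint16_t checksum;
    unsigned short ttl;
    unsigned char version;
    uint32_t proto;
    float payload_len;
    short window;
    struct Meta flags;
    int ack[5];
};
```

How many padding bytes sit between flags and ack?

Meta: port at 0 (size 2, align 2) → ends 2; pad 2 to align 4 for length; length at 4 (size 4, align 4) → ends 8; magic at 8 (size 1, align 1) → ends 9; pad 7 to align 8 for dst; dst at 16 (size 8, align 8) → ends 24; total 24 bytes, alignment 8
seq at 0 (size 1, align 1) → ends 1
pad 3 to align 4 for src
src at 4 (size 4, align 4) → ends 8
checksum at 8 (size 2, align 2) → ends 10
ttl at 10 (size 2, align 2) → ends 12
version at 12 (size 1, align 1) → ends 13
pad 3 to align 4 for proto
proto at 16 (size 4, align 4) → ends 20
payload_len at 20 (size 4, align 4) → ends 24
window at 24 (size 2, align 2) → ends 26
pad 6 to align 8 for flags
flags at 32 (size 24, align 8) → ends 56
ack at 56 (size 20, align 4) → ends 76

0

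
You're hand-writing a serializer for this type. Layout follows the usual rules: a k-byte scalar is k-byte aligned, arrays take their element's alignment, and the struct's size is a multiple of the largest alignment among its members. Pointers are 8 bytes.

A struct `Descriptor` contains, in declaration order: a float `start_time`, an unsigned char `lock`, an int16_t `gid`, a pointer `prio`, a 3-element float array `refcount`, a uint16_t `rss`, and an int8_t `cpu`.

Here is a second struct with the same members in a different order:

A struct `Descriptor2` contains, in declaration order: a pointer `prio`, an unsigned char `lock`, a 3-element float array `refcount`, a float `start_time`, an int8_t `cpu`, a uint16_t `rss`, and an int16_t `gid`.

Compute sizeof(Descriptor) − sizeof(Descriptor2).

start_time at 0 (size 4, align 4) → ends 4
lock at 4 (size 1, align 1) → ends 5
pad 1 to align 2 for gid
gid at 6 (size 2, align 2) → ends 8
prio at 8 (size 8, align 8) → ends 16
refcount at 16 (size 12, align 4) → ends 28
rss at 28 (size 2, align 2) → ends 30
cpu at 30 (size 1, align 1) → ends 31
tail pad 1 to reach multiple of 8
total 32 bytes, alignment 8
— Descriptor2 —
prio at 0 (size 8, align 8) → ends 8
lock at 8 (size 1, align 1) → ends 9
pad 3 to align 4 for refcount
refcount at 12 (size 12, align 4) → ends 24
start_time at 24 (size 4, align 4) → ends 28
cpu at 28 (size 1, align 1) → ends 29
pad 1 to align 2 for rss
rss at 30 (size 2, align 2) → ends 32
gid at 32 (size 2, align 2) → ends 34
tail pad 6 to reach multiple of 8
total 40 bytes, alignment 8
32 − 40 = -8

-8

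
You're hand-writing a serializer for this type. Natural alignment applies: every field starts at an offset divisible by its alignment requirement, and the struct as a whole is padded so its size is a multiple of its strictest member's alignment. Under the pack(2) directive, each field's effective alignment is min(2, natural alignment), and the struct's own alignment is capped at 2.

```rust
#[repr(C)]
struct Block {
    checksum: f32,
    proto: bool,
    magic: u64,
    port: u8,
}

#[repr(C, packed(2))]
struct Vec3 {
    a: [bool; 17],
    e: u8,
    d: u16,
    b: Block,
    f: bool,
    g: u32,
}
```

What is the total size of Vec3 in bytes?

50 bytes

Block: @0: checksum [4B, align 4] → 4; @4: proto [1B, align 1] → 5; +3 pad (align 8); @8: magic [8B, align 8] → 16; @16: port [1B, align 1] → 17; +7 tail pad (align 8); size 24, align 8
@0: a [17B, align 1] → 17
@17: e [1B, align 1] → 18
@18: d [2B, align 2] → 20
@20: b [24B, align 2] → 44
@44: f [1B, align 1] → 45
+1 pad (align 2)
@46: g [4B, align 2] → 50
size 50, align 2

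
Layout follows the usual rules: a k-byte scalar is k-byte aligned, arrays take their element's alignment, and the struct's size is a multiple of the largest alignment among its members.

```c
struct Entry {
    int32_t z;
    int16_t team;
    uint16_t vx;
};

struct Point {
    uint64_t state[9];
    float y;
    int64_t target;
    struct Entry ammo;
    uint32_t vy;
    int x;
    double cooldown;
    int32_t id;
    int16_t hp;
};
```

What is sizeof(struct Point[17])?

Entry: z at 0 (size 4, align 4) → ends 4; team at 4 (size 2, align 2) → ends 6; vx at 6 (size 2, align 2) → ends 8; total 8 bytes, alignment 4
state at 0 (size 72, align 8) → ends 72
y at 72 (size 4, align 4) → ends 76
pad 4 to align 8 for target
target at 80 (size 8, align 8) → ends 88
ammo at 88 (size 8, align 4) → ends 96
vy at 96 (size 4, align 4) → ends 100
x at 100 (size 4, align 4) → ends 104
cooldown at 104 (size 8, align 8) → ends 112
id at 112 (size 4, align 4) → ends 116
hp at 116 (size 2, align 2) → ends 118
tail pad 2 to reach multiple of 8
total 120 bytes, alignment 8
array of 17: 17 × 120 = 2040

2040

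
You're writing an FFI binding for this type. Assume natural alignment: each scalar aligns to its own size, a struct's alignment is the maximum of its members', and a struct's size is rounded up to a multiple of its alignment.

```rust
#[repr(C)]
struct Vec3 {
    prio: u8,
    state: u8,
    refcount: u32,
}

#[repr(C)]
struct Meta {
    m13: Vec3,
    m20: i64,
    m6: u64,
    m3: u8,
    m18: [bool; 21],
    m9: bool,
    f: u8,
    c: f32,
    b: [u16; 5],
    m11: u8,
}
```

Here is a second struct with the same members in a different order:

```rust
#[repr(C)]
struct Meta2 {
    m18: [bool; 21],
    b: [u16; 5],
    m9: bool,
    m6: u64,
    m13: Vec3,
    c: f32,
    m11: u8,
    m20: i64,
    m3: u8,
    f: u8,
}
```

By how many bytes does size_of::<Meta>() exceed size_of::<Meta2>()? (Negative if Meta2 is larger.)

-16

Vec3: prio at 0 (size 1, align 1) → ends 1; state at 1 (size 1, align 1) → ends 2; pad 2 to align 4 for refcount; refcount at 4 (size 4, align 4) → ends 8; total 8 bytes, alignment 4
m13 at 0 (size 8, align 4) → ends 8
m20 at 8 (size 8, align 8) → ends 16
m6 at 16 (size 8, align 8) → ends 24
m3 at 24 (size 1, align 1) → ends 25
m18 at 25 (size 21, align 1) → ends 46
m9 at 46 (size 1, align 1) → ends 47
f at 47 (size 1, align 1) → ends 48
c at 48 (size 4, align 4) → ends 52
b at 52 (size 10, align 2) → ends 62
m11 at 62 (size 1, align 1) → ends 63
tail pad 1 to reach multiple of 8
total 64 bytes, alignment 8
— Meta2 —
m18 at 0 (size 21, align 1) → ends 21
pad 1 to align 2 for b
b at 22 (size 10, align 2) → ends 32
m9 at 32 (size 1, align 1) → ends 33
pad 7 to align 8 for m6
m6 at 40 (size 8, align 8) → ends 48
m13 at 48 (size 8, align 4) → ends 56
c at 56 (size 4, align 4) → ends 60
m11 at 60 (size 1, align 1) → ends 61
pad 3 to align 8 for m20
m20 at 64 (size 8, align 8) → ends 72
m3 at 72 (size 1, align 1) → ends 73
f at 73 (size 1, align 1) → ends 74
tail pad 6 to reach multiple of 8
total 80 bytes, alignment 8
64 − 80 = -16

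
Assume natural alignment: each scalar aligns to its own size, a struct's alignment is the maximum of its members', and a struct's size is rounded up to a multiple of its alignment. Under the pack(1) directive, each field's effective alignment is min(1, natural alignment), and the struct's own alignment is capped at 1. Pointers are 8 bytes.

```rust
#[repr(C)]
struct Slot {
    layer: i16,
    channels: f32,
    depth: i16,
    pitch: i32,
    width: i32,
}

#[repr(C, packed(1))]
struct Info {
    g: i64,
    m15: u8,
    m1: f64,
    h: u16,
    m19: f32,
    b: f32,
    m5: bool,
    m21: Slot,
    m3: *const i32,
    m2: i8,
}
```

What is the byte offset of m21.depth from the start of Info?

36

Slot: @0: layer [2B, align 2] → 2; +2 pad (align 4); @4: channels [4B, align 4] → 8; @8: depth [2B, align 2] → 10; +2 pad (align 4); @12: pitch [4B, align 4] → 16; @16: width [4B, align 4] → 20; size 20, align 4
@0: g [8B, align 1] → 8
@8: m15 [1B, align 1] → 9
@9: m1 [8B, align 1] → 17
@17: h [2B, align 1] → 19
@19: m19 [4B, align 1] → 23
@23: b [4B, align 1] → 27
@27: m5 [1B, align 1] → 28
@28: m21 [20B, align 1] → 48
within Slot: depth at 8
28 + 8 = 36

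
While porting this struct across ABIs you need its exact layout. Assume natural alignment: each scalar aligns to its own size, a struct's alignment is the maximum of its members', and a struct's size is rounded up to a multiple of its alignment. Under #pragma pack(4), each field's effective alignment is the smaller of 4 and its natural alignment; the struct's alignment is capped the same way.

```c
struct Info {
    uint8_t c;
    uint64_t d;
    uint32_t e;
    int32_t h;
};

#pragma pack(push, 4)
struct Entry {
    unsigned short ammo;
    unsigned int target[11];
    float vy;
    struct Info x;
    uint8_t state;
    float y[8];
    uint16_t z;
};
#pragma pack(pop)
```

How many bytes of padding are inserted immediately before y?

3

Info: 0..1  c  (1B, 1-aligned); 1..8  -- padding (7B); 8..16  d  (8B, 8-aligned); 16..20  e  (4B, 4-aligned); 20..24  h  (4B, 4-aligned); sizeof = 24, alignof = 8
0..2  ammo  (2B, 2-aligned)
2..4  -- padding (2B)
4..48  target  (44B, 4-aligned)
48..52  vy  (4B, 4-aligned)
52..76  x  (24B, 4-aligned)
76..77  state  (1B, 1-aligned)
77..80  -- padding (3B)
80..112  y  (32B, 4-aligned)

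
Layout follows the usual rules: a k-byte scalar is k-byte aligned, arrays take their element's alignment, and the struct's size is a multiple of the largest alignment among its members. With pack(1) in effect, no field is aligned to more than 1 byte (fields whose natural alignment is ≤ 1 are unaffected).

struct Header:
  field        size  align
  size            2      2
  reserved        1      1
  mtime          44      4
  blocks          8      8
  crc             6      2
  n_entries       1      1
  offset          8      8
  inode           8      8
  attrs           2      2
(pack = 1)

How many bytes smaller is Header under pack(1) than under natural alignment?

8

natural layout:
  0..2  size  (2B, 2-aligned)
  2..3  reserved  (1B, 1-aligned)
  3..4  -- padding (1B)
  4..48  mtime  (44B, 4-aligned)
  48..56  blocks  (8B, 8-aligned)
  56..62  crc  (6B, 2-aligned)
  62..63  n_entries  (1B, 1-aligned)
  63..64  -- padding (1B)
  64..72  offset  (8B, 8-aligned)
  72..80  inode  (8B, 8-aligned)
  80..82  attrs  (2B, 2-aligned)
  82..88  -- tail padding (6B)
  sizeof = 88, alignof = 8
packed(1) layout:
  0..2  size  (2B, 1-aligned)
  2..3  reserved  (1B, 1-aligned)
  3..47  mtime  (44B, 1-aligned)
  47..55  blocks  (8B, 1-aligned)
  55..61  crc  (6B, 1-aligned)
  61..62  n_entries  (1B, 1-aligned)
  62..70  offset  (8B, 1-aligned)
  70..78  inode  (8B, 1-aligned)
  78..80  attrs  (2B, 1-aligned)
  sizeof = 80, alignof = 1
88 − 80 = 8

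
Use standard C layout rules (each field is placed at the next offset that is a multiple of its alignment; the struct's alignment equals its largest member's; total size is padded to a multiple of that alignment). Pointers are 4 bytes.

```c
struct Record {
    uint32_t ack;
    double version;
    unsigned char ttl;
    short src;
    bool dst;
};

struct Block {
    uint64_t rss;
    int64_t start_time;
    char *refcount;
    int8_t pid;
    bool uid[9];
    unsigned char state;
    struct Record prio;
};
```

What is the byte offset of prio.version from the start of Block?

40

Record: ack at 0 (size 4, align 4) → ends 4; pad 4 to align 8 for version; version at 8 (size 8, align 8) → ends 16; ttl at 16 (size 1, align 1) → ends 17; pad 1 to align 2 for src; src at 18 (size 2, align 2) → ends 20; dst at 20 (size 1, align 1) → ends 21; tail pad 3 to reach multiple of 8; total 24 bytes, alignment 8
rss at 0 (size 8, align 8) → ends 8
start_time at 8 (size 8, align 8) → ends 16
refcount at 16 (size 4, align 4) → ends 20
pid at 20 (size 1, align 1) → ends 21
uid at 21 (size 9, align 1) → ends 30
state at 30 (size 1, align 1) → ends 31
pad 1 to align 8 for prio
prio at 32 (size 24, align 8) → ends 56
within Record: version at 8
32 + 8 = 40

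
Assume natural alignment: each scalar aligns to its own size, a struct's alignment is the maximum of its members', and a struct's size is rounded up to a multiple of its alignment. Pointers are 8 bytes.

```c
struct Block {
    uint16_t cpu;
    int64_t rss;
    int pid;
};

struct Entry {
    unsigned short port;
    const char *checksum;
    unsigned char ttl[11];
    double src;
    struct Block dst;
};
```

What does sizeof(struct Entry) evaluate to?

Block: 0..2  cpu  (2B, 2-aligned); 2..8  -- padding (6B); 8..16  rss  (8B, 8-aligned); 16..20  pid  (4B, 4-aligned); 20..24  -- tail padding (4B); sizeof = 24, alignof = 8
0..2  port  (2B, 2-aligned)
2..8  -- padding (6B)
8..16  checksum  (8B, 8-aligned)
16..27  ttl  (11B, 1-aligned)
27..32  -- padding (5B)
32..40  src  (8B, 8-aligned)
40..64  dst  (24B, 8-aligned)
sizeof = 64, alignof = 8

64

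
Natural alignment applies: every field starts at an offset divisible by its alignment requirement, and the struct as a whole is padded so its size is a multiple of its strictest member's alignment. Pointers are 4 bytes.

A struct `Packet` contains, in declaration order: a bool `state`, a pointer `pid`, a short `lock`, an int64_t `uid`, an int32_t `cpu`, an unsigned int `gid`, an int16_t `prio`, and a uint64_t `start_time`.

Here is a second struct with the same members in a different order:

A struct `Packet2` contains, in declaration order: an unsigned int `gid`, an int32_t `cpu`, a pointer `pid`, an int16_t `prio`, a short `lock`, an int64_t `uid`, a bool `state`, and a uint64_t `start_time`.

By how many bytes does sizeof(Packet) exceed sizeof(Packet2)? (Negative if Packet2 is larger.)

@0: state [1B, align 1] → 1
+3 pad (align 4)
@4: pid [4B, align 4] → 8
@8: lock [2B, align 2] → 10
+6 pad (align 8)
@16: uid [8B, align 8] → 24
@24: cpu [4B, align 4] → 28
@28: gid [4B, align 4] → 32
@32: prio [2B, align 2] → 34
+6 pad (align 8)
@40: start_time [8B, align 8] → 48
size 48, align 8
— Packet2 —
@0: gid [4B, align 4] → 4
@4: cpu [4B, align 4] → 8
@8: pid [4B, align 4] → 12
@12: prio [2B, align 2] → 14
@14: lock [2B, align 2] → 16
@16: uid [8B, align 8] → 24
@24: state [1B, align 1] → 25
+7 pad (align 8)
@32: start_time [8B, align 8] → 40
size 40, align 8
48 − 40 = 8

8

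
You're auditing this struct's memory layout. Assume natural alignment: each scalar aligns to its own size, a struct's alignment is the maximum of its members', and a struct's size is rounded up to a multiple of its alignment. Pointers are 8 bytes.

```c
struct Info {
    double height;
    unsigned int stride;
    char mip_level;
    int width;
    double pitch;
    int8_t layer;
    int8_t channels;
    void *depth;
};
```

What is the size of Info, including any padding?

48 bytes

height at 0 (size 8, align 8) → ends 8
stride at 8 (size 4, align 4) → ends 12
mip_level at 12 (size 1, align 1) → ends 13
pad 3 to align 4 for width
width at 16 (size 4, align 4) → ends 20
pad 4 to align 8 for pitch
pitch at 24 (size 8, align 8) → ends 32
layer at 32 (size 1, align 1) → ends 33
channels at 33 (size 1, align 1) → ends 34
pad 6 to align 8 for depth
depth at 40 (size 8, align 8) → ends 48
total 48 bytes, alignment 8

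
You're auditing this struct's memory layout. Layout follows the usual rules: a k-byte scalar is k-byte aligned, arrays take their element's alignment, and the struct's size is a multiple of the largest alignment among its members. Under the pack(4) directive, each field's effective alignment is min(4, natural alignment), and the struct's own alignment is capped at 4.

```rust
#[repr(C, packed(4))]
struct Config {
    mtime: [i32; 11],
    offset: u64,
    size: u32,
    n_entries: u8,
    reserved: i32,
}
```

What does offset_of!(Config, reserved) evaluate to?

@0: mtime [44B, align 4] → 44
@44: offset [8B, align 4] → 52
@52: size [4B, align 4] → 56
@56: n_entries [1B, align 1] → 57
+3 pad (align 4)
@60: reserved [4B, align 4] → 64

60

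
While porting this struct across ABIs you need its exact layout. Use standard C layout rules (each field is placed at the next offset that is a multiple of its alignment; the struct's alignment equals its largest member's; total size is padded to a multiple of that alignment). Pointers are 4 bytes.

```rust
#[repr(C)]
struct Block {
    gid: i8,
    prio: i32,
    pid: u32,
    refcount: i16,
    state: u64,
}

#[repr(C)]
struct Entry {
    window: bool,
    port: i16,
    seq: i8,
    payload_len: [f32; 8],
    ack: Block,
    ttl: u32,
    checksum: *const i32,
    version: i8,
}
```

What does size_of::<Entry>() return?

80

Block: 0..1  gid  (1B, 1-aligned); 1..4  -- padding (3B); 4..8  prio  (4B, 4-aligned); 8..12  pid  (4B, 4-aligned); 12..14  refcount  (2B, 2-aligned); 14..16  -- padding (2B); 16..24  state  (8B, 8-aligned); sizeof = 24, alignof = 8
0..1  window  (1B, 1-aligned)
1..2  -- padding (1B)
2..4  port  (2B, 2-aligned)
4..5  seq  (1B, 1-aligned)
5..8  -- padding (3B)
8..40  payload_len  (32B, 4-aligned)
40..64  ack  (24B, 8-aligned)
64..68  ttl  (4B, 4-aligned)
68..72  checksum  (4B, 4-aligned)
72..73  version  (1B, 1-aligned)
73..80  -- tail padding (7B)
sizeof = 80, alignof = 8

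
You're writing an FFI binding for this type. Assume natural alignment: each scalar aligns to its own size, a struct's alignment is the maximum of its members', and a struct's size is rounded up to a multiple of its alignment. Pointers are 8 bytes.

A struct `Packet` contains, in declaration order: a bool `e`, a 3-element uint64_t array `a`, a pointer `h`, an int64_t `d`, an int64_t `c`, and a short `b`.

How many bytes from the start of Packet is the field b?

56

@0: e [1B, align 1] → 1
+7 pad (align 8)
@8: a [24B, align 8] → 32
@32: h [8B, align 8] → 40
@40: d [8B, align 8] → 48
@48: c [8B, align 8] → 56
@56: b [2B, align 2] → 58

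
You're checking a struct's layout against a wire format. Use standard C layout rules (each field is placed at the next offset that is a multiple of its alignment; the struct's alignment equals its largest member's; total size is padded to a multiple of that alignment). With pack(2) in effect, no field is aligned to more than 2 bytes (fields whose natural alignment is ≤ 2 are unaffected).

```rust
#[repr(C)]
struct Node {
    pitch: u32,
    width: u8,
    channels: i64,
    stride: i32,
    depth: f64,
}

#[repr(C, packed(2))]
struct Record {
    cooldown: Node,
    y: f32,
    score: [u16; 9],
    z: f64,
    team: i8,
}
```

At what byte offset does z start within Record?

Node: @0: pitch [4B, align 4] → 4; @4: width [1B, align 1] → 5; +3 pad (align 8); @8: channels [8B, align 8] → 16; @16: stride [4B, align 4] → 20; +4 pad (align 8); @24: depth [8B, align 8] → 32; size 32, align 8
@0: cooldown [32B, align 2] → 32
@32: y [4B, align 2] → 36
@36: score [18B, align 2] → 54
@54: z [8B, align 2] → 62

54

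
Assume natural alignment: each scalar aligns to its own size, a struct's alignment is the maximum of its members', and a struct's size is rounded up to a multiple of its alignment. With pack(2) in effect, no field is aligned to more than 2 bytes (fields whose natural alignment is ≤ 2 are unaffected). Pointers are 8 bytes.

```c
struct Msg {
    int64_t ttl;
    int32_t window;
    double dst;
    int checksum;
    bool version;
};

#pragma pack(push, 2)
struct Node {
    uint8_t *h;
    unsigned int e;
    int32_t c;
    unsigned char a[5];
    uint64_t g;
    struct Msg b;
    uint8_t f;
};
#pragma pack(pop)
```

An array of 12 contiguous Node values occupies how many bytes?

768

Msg: ttl at 0 (size 8, align 8) → ends 8; window at 8 (size 4, align 4) → ends 12; pad 4 to align 8 for dst; dst at 16 (size 8, align 8) → ends 24; checksum at 24 (size 4, align 4) → ends 28; version at 28 (size 1, align 1) → ends 29; tail pad 3 to reach multiple of 8; total 32 bytes, alignment 8
h at 0 (size 8, align 2) → ends 8
e at 8 (size 4, align 2) → ends 12
c at 12 (size 4, align 2) → ends 16
a at 16 (size 5, align 1) → ends 21
pad 1 to align 2 for g
g at 22 (size 8, align 2) → ends 30
b at 30 (size 32, align 2) → ends 62
f at 62 (size 1, align 1) → ends 63
tail pad 1 to reach multiple of 2
total 64 bytes, alignment 2
array of 12: 12 × 64 = 768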